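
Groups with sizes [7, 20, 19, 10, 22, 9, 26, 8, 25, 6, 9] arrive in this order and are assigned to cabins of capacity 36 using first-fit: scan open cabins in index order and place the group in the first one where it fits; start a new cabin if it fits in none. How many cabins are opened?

  7 → cabin 1 (new)  [load 7/36]
  20 → cabin 1  [load 27/36]
  19 → cabin 2 (new)  [load 19/36]
  10 → cabin 2  [load 29/36]
  22 → cabin 3 (new)  [load 22/36]
  9 → cabin 1  [load 36/36]
  26 → cabin 4 (new)  [load 26/36]
  8 → cabin 3  [load 30/36]
  25 → cabin 5 (new)  [load 25/36]
  6 → cabin 2  [load 35/36]
  9 → cabin 4  [load 35/36]
5 cabins opened.

5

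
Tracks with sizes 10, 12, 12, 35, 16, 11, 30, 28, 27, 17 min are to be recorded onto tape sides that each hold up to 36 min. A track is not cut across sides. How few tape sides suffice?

7

Total = 35 + 30 + 28 + 27 + 17 + 16 + 12 + 12 + 11 + 10 = 198 min.
Lower bound: ⌈198/36⌉ = 6 tape sides.
A packing using 7 tape sides:
  side 1: 35 = 35
  side 2: 30 = 30
  side 3: 28 = 28
  side 4: 27 = 27
  side 5: 17 + 16 = 33
  side 6: 12 + 12 + 11 = 35
  side 7: 10 = 10
No arrangement into 6 tape sides stays within capacity, so 7 is optimal.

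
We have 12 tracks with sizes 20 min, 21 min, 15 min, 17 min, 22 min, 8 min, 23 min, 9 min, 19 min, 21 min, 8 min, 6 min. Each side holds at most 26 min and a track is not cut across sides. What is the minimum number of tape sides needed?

9

Total = 23 + 22 + 21 + 21 + 20 + 19 + 17 + 15 + 9 + 8 + 8 + 6 = 189 min.
Lower bound: ⌈189/26⌉ = 8 tape sides.
A packing using 9 tape sides:
  side 1: 23 = 23
  side 2: 22 = 22
  side 3: 21 = 21
  side 4: 21 = 21
  side 5: 20 + 6 = 26
  side 6: 19 = 19
  side 7: 17 + 9 = 26
  side 8: 15 + 8 = 23
  side 9: 8 = 8
No arrangement into 8 tape sides stays within capacity, so 9 is optimal.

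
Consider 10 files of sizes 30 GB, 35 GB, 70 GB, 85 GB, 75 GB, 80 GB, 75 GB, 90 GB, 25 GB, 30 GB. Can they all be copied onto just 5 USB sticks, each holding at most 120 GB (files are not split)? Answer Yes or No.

Total = 595 GB; ⌈595/120⌉ = 5.
6 files each exceed half the capacity and cannot share a USB stick, forcing at least 6 USB sticks.
At least 6 USB sticks are required, but only 5 are allowed.

No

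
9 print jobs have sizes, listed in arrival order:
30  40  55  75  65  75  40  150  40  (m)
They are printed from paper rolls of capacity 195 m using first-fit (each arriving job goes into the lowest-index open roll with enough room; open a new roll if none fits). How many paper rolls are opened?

3

  30 → roll 1 (new)  [load 30/195]
  40 → roll 1  [load 70/195]
  55 → roll 1  [load 125/195]
  75 → roll 2 (new)  [load 75/195]
  65 → roll 1  [load 190/195]
  75 → roll 2  [load 150/195]
  40 → roll 2  [load 190/195]
  150 → roll 3 (new)  [load 150/195]
  40 → roll 3  [load 190/195]
3 paper rolls opened.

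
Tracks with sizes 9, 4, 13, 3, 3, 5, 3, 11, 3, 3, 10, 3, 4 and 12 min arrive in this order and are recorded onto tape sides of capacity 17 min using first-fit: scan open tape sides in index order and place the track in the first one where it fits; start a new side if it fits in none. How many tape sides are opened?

  9 → side 1 (new)  [load 9/17]
  4 → side 1  [load 13/17]
  13 → side 2 (new)  [load 13/17]
  3 → side 1  [load 16/17]
  3 → side 2  [load 16/17]
  5 → side 3 (new)  [load 5/17]
  3 → side 3  [load 8/17]
  11 → side 4 (new)  [load 11/17]
  3 → side 3  [load 11/17]
  3 → side 3  [load 14/17]
  10 → side 5 (new)  [load 10/17]
  3 → side 3  [load 17/17]
  4 → side 4  [load 15/17]
  12 → side 6 (new)  [load 12/17]
6 tape sides opened.

6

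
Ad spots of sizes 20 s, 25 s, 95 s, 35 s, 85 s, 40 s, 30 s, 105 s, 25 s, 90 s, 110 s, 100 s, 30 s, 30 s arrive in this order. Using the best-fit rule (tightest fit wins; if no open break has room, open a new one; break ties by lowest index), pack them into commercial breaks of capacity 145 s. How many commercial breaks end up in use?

7

  20 → break 1 (new)  [load 20/145]
  25 → break 1  [load 45/145]
  95 → break 1  [load 140/145]
  35 → break 2 (new)  [load 35/145]
  85 → break 2  [load 120/145]
  40 → break 3 (new)  [load 40/145]
  30 → break 3  [load 70/145]
  105 → break 4 (new)  [load 105/145]
  25 → break 2  [load 145/145]
  90 → break 5 (new)  [load 90/145]
  110 → break 6 (new)  [load 110/145]
  100 → break 7 (new)  [load 100/145]
  30 → break 6  [load 140/145]
  30 → break 4  [load 135/145]
7 commercial breaks opened.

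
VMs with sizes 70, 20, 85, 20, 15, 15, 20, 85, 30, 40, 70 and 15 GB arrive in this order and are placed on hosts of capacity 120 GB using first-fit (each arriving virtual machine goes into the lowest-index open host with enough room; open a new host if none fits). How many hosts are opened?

  70 → host 1 (new)  [load 70/120]
  20 → host 1  [load 90/120]
  85 → host 2 (new)  [load 85/120]
  20 → host 1  [load 110/120]
  15 → host 2  [load 100/120]
  15 → host 2  [load 115/120]
  20 → host 3 (new)  [load 20/120]
  85 → host 3  [load 105/120]
  30 → host 4 (new)  [load 30/120]
  40 → host 4  [load 70/120]
  70 → host 5 (new)  [load 70/120]
  15 → host 3  [load 120/120]
5 hosts opened.

5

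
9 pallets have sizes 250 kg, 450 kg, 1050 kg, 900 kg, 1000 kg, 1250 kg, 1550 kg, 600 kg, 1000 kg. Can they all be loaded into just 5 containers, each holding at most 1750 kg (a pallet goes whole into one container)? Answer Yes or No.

Total = 8050 kg; ⌈8050/1750⌉ = 5.
6 pallets each exceed half the capacity and cannot share a container, forcing at least 6 containers.
At least 6 containers are required, but only 5 are allowed.

No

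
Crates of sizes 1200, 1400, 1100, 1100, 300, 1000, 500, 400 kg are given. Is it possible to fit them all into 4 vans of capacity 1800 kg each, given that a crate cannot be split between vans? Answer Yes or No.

Total = 7000 kg; ⌈7000/1800⌉ = 4.
5 crates each exceed half the capacity and cannot share a van, forcing at least 5 vans.
At least 5 vans are required, but only 4 are allowed.

No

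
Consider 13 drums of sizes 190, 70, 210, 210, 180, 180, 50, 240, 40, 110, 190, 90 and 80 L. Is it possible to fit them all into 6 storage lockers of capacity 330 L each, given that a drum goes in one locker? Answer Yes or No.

Total = 1840 L; ⌈1840/330⌉ = 6.
7 drums each exceed half the capacity and cannot share a locker, forcing at least 7 storage lockers.
At least 7 storage lockers are required, but only 6 are allowed.

No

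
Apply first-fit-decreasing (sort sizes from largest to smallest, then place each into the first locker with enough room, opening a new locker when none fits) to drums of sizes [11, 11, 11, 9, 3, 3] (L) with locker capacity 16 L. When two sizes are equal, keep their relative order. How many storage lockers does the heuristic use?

4

Sorted descending: 11, 11, 11, 9, 3, 3.
  11 → locker 1 (new)  [load 11/16]
  11 → locker 2 (new)  [load 11/16]
  11 → locker 3 (new)  [load 11/16]
  9 → locker 4 (new)  [load 9/16]
  3 → locker 1  [load 14/16]
  3 → locker 2  [load 14/16]
4 storage lockers opened.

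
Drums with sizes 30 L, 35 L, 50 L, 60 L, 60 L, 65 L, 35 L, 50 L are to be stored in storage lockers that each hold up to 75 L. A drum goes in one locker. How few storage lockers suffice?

7

Total = 65 + 60 + 60 + 50 + 50 + 35 + 35 + 30 = 385 L.
Lower bound: ⌈385/75⌉ = 6 storage lockers.
A packing using 7 storage lockers:
  locker 1: 65 = 65
  locker 2: 60 = 60
  locker 3: 60 = 60
  locker 4: 50 = 50
  locker 5: 50 = 50
  locker 6: 35 + 35 = 70
  locker 7: 30 = 30
No arrangement into 6 storage lockers stays within capacity, so 7 is optimal.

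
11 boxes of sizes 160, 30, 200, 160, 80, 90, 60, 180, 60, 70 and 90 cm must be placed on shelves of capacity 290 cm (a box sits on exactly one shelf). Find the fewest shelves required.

5

Total = 200 + 180 + 160 + 160 + 90 + 90 + 80 + 70 + 60 + 60 + 30 = 1180 cm.
Lower bound: ⌈1180/290⌉ = 5 shelves.
A packing using 5 shelves:
  shelf 1: 200 + 90 = 290
  shelf 2: 180 + 90 = 270
  shelf 3: 160 + 80 + 30 = 270
  shelf 4: 160 + 70 + 60 = 290
  shelf 5: 60 = 60
This matches the lower bound, so 5 is optimal.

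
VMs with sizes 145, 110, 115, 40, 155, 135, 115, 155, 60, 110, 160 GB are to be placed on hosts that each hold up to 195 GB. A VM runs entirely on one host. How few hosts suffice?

9

Total = 160 + 155 + 155 + 145 + 135 + 115 + 115 + 110 + 110 + 60 + 40 = 1300 GB.
Lower bound: ⌈1300/195⌉ = 7 hosts.
Also, 9 VMs each exceed 195/2 GB, and no two of those can share a host, so at least 9 hosts are needed.
A packing using 9 hosts:
  host 1: 160 = 160
  host 2: 155 + 40 = 195
  host 3: 155 = 155
  host 4: 145 = 145
  host 5: 135 + 60 = 195
  host 6: 115 = 115
  host 7: 115 = 115
  host 8: 110 = 110
  host 9: 110 = 110
This matches the lower bound, so 9 is optimal.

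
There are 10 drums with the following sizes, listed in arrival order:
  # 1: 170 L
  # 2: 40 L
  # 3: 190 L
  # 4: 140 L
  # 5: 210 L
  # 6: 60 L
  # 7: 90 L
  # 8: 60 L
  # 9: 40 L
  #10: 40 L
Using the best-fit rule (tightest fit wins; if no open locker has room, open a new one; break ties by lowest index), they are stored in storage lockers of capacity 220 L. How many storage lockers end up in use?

  170 → locker 1 (new)  [load 170/220]
  40 → locker 1  [load 210/220]
  190 → locker 2 (new)  [load 190/220]
  140 → locker 3 (new)  [load 140/220]
  210 → locker 4 (new)  [load 210/220]
  60 → locker 3  [load 200/220]
  90 → locker 5 (new)  [load 90/220]
  60 → locker 5  [load 150/220]
  40 → locker 5  [load 190/220]
  40 → locker 6 (new)  [load 40/220]
6 storage lockers opened.

6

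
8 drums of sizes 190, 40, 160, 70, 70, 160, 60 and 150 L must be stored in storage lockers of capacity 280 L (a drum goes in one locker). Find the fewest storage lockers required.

Total = 190 + 160 + 160 + 150 + 70 + 70 + 60 + 40 = 900 L.
Lower bound: ⌈900/280⌉ = 4 storage lockers.
A packing using 4 storage lockers:
  locker 1: 190 + 70 = 260
  locker 2: 160 + 70 + 40 = 270
  locker 3: 160 + 60 = 220
  locker 4: 150 = 150
This matches the lower bound, so 4 is optimal.

4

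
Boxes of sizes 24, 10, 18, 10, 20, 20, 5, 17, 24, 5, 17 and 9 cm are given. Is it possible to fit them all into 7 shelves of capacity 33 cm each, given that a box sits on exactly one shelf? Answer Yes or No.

A valid assignment using 7 shelves:
  shelf 1: 24 + 9 = 33
  shelf 2: 24 + 5 = 29
  shelf 3: 20 + 10 = 30
  shelf 4: 20 + 10 = 30
  shelf 5: 18 + 5 = 23
  shelf 6: 17 = 17
  shelf 7: 17 = 17
Every load is within 33 cm, so 7 shelves suffice.

Yes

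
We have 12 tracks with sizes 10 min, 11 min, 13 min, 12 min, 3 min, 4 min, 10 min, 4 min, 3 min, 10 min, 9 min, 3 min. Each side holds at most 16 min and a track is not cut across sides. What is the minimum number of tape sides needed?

Total = 13 + 12 + 11 + 10 + 10 + 10 + 9 + 4 + 4 + 3 + 3 + 3 = 92 min.
Lower bound: ⌈92/16⌉ = 6 tape sides.
Also, 7 tracks each exceed 8 min, and no two of those can share a side, so at least 7 tape sides are needed.
A packing using 7 tape sides:
  side 1: 13 + 3 = 16
  side 2: 12 + 4 = 16
  side 3: 11 + 4 = 15
  side 4: 10 + 3 + 3 = 16
  side 5: 10 = 10
  side 6: 10 = 10
  side 7: 9 = 9
This matches the lower bound, so 7 is optimal.

7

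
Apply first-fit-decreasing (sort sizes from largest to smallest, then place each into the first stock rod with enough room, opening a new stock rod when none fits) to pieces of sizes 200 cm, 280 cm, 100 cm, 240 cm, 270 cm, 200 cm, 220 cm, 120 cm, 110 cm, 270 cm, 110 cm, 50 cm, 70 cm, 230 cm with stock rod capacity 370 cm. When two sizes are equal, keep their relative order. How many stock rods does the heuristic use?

8

Sorted descending: 280, 270, 270, 240, 230, 220, 200, 200, 120, 110, 110, 100, 70, 50.
  280 → stock rod 1 (new)  [load 280/370]
  270 → stock rod 2 (new)  [load 270/370]
  270 → stock rod 3 (new)  [load 270/370]
  240 → stock rod 4 (new)  [load 240/370]
  230 → stock rod 5 (new)  [load 230/370]
  220 → stock rod 6 (new)  [load 220/370]
  200 → stock rod 7 (new)  [load 200/370]
  200 → stock rod 8 (new)  [load 200/370]
  120 → stock rod 4  [load 360/370]
  110 → stock rod 5  [load 340/370]
  110 → stock rod 6  [load 330/370]
  100 → stock rod 2  [load 370/370]
  70 → stock rod 1  [load 350/370]
  50 → stock rod 3  [load 320/370]
8 stock rods opened.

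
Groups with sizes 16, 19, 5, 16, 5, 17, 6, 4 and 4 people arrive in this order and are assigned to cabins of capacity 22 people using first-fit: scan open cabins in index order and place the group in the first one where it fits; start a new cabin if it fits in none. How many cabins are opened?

  16 → cabin 1 (new)  [load 16/22]
  19 → cabin 2 (new)  [load 19/22]
  5 → cabin 1  [load 21/22]
  16 → cabin 3 (new)  [load 16/22]
  5 → cabin 3  [load 21/22]
  17 → cabin 4 (new)  [load 17/22]
  6 → cabin 5 (new)  [load 6/22]
  4 → cabin 4  [load 21/22]
  4 → cabin 5  [load 10/22]
5 cabins opened.

5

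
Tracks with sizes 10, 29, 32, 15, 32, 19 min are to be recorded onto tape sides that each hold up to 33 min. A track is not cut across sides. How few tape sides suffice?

Total = 32 + 32 + 29 + 19 + 15 + 10 = 137 min.
Lower bound: ⌈137/33⌉ = 5 tape sides.
A packing using 5 tape sides:
  side 1: 32 = 32
  side 2: 32 = 32
  side 3: 29 = 29
  side 4: 19 + 10 = 29
  side 5: 15 = 15
This matches the lower bound, so 5 is optimal.

5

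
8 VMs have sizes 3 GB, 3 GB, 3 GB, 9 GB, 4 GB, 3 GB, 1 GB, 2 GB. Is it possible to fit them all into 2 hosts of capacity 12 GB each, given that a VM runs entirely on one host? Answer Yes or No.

Total = 28 GB; ⌈28/12⌉ = 3.
At least 3 hosts are required, but only 2 are allowed.

No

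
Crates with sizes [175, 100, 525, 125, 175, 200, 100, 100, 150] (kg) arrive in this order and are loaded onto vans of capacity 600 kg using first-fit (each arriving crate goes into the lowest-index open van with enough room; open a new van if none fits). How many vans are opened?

3

  175 → van 1 (new)  [load 175/600]
  100 → van 1  [load 275/600]
  525 → van 2 (new)  [load 525/600]
  125 → van 1  [load 400/600]
  175 → van 1  [load 575/600]
  200 → van 3 (new)  [load 200/600]
  100 → van 3  [load 300/600]
  100 → van 3  [load 400/600]
  150 → van 3  [load 550/600]
3 vans opened.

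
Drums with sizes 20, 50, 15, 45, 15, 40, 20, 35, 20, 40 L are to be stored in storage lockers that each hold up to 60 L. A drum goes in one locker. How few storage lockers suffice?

Total = 50 + 45 + 40 + 40 + 35 + 20 + 20 + 20 + 15 + 15 = 300 L.
Lower bound: ⌈300/60⌉ = 5 storage lockers.
A packing using 6 storage lockers:
  locker 1: 50 = 50
  locker 2: 45 + 15 = 60
  locker 3: 40 + 20 = 60
  locker 4: 40 + 20 = 60
  locker 5: 35 + 20 = 55
  locker 6: 15 = 15
No arrangement into 5 storage lockers stays within capacity, so 6 is optimal.

6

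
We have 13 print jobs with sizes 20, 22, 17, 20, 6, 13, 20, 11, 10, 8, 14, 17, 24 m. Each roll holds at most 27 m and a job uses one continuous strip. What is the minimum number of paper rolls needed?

9

Total = 24 + 22 + 20 + 20 + 20 + 17 + 17 + 14 + 13 + 11 + 10 + 8 + 6 = 202 m.
Lower bound: ⌈202/27⌉ = 8 paper rolls.
A packing using 9 paper rolls:
  roll 1: 24 = 24
  roll 2: 22 = 22
  roll 3: 20 + 6 = 26
  roll 4: 20 = 20
  roll 5: 20 = 20
  roll 6: 17 + 10 = 27
  roll 7: 17 + 8 = 25
  roll 8: 14 + 13 = 27
  roll 9: 11 = 11
No arrangement into 8 paper rolls stays within capacity, so 9 is optimal.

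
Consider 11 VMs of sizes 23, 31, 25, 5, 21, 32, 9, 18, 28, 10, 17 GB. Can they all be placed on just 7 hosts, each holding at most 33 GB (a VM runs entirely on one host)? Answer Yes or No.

No

Total = 219 GB; ⌈219/33⌉ = 7.
8 VMs each exceed half the capacity and cannot share a host, forcing at least 8 hosts.
At least 8 hosts are required, but only 7 are allowed.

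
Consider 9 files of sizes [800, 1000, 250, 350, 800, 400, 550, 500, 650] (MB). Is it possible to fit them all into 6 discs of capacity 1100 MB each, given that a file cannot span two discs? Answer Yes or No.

Yes

A valid assignment using 6 discs:
  disc 1: 1000 = 1000
  disc 2: 800 + 250 = 1050
  disc 3: 800 = 800
  disc 4: 650 + 400 = 1050
  disc 5: 550 + 500 = 1050
  disc 6: 350 = 350
Every load is within 1100 MB, so 6 discs suffice.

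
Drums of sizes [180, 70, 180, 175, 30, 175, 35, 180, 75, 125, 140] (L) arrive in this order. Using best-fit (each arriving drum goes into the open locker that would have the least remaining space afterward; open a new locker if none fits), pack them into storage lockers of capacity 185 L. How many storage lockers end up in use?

9

  180 → locker 1 (new)  [load 180/185]
  70 → locker 2 (new)  [load 70/185]
  180 → locker 3 (new)  [load 180/185]
  175 → locker 4 (new)  [load 175/185]
  30 → locker 2  [load 100/185]
  175 → locker 5 (new)  [load 175/185]
  35 → locker 2  [load 135/185]
  180 → locker 6 (new)  [load 180/185]
  75 → locker 7 (new)  [load 75/185]
  125 → locker 8 (new)  [load 125/185]
  140 → locker 9 (new)  [load 140/185]
9 storage lockers opened.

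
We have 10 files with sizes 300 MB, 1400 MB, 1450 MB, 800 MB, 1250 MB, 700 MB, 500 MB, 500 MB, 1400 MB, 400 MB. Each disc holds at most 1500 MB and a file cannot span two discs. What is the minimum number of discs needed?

7

Total = 1450 + 1400 + 1400 + 1250 + 800 + 700 + 500 + 500 + 400 + 300 = 8700 MB.
Lower bound: ⌈8700/1500⌉ = 6 discs.
A packing using 7 discs:
  disc 1: 1450 = 1450
  disc 2: 1400 = 1400
  disc 3: 1400 = 1400
  disc 4: 1250 = 1250
  disc 5: 800 + 700 = 1500
  disc 6: 500 + 500 + 400 = 1400
  disc 7: 300 = 300
No arrangement into 6 discs stays within capacity, so 7 is optimal.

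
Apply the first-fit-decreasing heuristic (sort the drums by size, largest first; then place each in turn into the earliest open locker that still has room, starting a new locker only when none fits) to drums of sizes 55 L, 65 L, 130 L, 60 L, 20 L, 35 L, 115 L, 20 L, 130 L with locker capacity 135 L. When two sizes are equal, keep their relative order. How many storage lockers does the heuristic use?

Sorted descending: 130, 130, 115, 65, 60, 55, 35, 20, 20.
  130 → locker 1 (new)  [load 130/135]
  130 → locker 2 (new)  [load 130/135]
  115 → locker 3 (new)  [load 115/135]
  65 → locker 4 (new)  [load 65/135]
  60 → locker 4  [load 125/135]
  55 → locker 5 (new)  [load 55/135]
  35 → locker 5  [load 90/135]
  20 → locker 3  [load 135/135]
  20 → locker 5  [load 110/135]
5 storage lockers opened.

5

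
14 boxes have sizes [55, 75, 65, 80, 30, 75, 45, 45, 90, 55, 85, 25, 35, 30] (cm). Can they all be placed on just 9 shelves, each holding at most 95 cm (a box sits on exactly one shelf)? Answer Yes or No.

Total = 790 cm; ⌈790/95⌉ = 9.
The bound of 9 does not rule out 9, but exhaustive search shows no assignment into 9 shelves of capacity 95 cm exists — the minimum is 10.

No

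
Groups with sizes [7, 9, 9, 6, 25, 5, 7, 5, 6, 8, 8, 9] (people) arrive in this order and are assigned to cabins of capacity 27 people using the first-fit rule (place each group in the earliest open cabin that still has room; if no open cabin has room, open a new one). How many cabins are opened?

  7 → cabin 1 (new)  [load 7/27]
  9 → cabin 1  [load 16/27]
  9 → cabin 1  [load 25/27]
  6 → cabin 2 (new)  [load 6/27]
  25 → cabin 3 (new)  [load 25/27]
  5 → cabin 2  [load 11/27]
  7 → cabin 2  [load 18/27]
  5 → cabin 2  [load 23/27]
  6 → cabin 4 (new)  [load 6/27]
  8 → cabin 4  [load 14/27]
  8 → cabin 4  [load 22/27]
  9 → cabin 5 (new)  [load 9/27]
5 cabins opened.

5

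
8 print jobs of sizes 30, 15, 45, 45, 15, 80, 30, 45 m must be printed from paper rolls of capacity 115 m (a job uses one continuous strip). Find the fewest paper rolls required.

Total = 80 + 45 + 45 + 45 + 30 + 30 + 15 + 15 = 305 m.
Lower bound: ⌈305/115⌉ = 3 paper rolls.
A packing using 3 paper rolls:
  roll 1: 80 + 30 = 110
  roll 2: 45 + 45 + 15 = 105
  roll 3: 45 + 30 + 15 = 90
This matches the lower bound, so 3 is optimal.

3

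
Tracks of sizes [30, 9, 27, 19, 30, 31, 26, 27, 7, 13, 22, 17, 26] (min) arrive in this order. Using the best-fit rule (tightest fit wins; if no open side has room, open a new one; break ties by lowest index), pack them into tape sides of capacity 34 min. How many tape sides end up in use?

  30 → side 1 (new)  [load 30/34]
  9 → side 2 (new)  [load 9/34]
  27 → side 3 (new)  [load 27/34]
  19 → side 2  [load 28/34]
  30 → side 4 (new)  [load 30/34]
  31 → side 5 (new)  [load 31/34]
  26 → side 6 (new)  [load 26/34]
  27 → side 7 (new)  [load 27/34]
  7 → side 3  [load 34/34]
  13 → side 8 (new)  [load 13/34]
  22 → side 9 (new)  [load 22/34]
  17 → side 8  [load 30/34]
  26 → side 10 (new)  [load 26/34]
10 tape sides opened.

10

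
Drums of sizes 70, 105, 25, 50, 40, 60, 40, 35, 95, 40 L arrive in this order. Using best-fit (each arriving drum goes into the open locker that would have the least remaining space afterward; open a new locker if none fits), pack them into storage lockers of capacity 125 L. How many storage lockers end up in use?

6

  70 → locker 1 (new)  [load 70/125]
  105 → locker 2 (new)  [load 105/125]
  25 → locker 1  [load 95/125]
  50 → locker 3 (new)  [load 50/125]
  40 → locker 3  [load 90/125]
  60 → locker 4 (new)  [load 60/125]
  40 → locker 4  [load 100/125]
  35 → locker 3  [load 125/125]
  95 → locker 5 (new)  [load 95/125]
  40 → locker 6 (new)  [load 40/125]
6 storage lockers opened.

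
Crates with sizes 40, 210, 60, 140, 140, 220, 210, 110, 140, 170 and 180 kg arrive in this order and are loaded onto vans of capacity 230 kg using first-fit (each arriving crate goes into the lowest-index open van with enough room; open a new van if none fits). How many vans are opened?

  40 → van 1 (new)  [load 40/230]
  210 → van 2 (new)  [load 210/230]
  60 → van 1  [load 100/230]
  140 → van 3 (new)  [load 140/230]
  140 → van 4 (new)  [load 140/230]
  220 → van 5 (new)  [load 220/230]
  210 → van 6 (new)  [load 210/230]
  110 → van 1  [load 210/230]
  140 → van 7 (new)  [load 140/230]
  170 → van 8 (new)  [load 170/230]
  180 → van 9 (new)  [load 180/230]
9 vans opened.

9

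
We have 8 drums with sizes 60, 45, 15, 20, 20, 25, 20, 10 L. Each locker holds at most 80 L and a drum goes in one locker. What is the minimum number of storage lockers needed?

Total = 60 + 45 + 25 + 20 + 20 + 20 + 15 + 10 = 215 L.
Lower bound: ⌈215/80⌉ = 3 storage lockers.
A packing using 3 storage lockers:
  locker 1: 60 + 20 = 80
  locker 2: 45 + 25 + 10 = 80
  locker 3: 20 + 20 + 15 = 55
This matches the lower bound, so 3 is optimal.

3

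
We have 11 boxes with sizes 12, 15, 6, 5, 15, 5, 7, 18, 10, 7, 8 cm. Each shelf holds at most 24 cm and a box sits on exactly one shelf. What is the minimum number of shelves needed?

Total = 18 + 15 + 15 + 12 + 10 + 8 + 7 + 7 + 6 + 5 + 5 = 108 cm.
Lower bound: ⌈108/24⌉ = 5 shelves.
A packing using 5 shelves:
  shelf 1: 18 + 6 = 24
  shelf 2: 15 + 8 = 23
  shelf 3: 15 + 7 = 22
  shelf 4: 12 + 10 = 22
  shelf 5: 7 + 5 + 5 = 17
This matches the lower bound, so 5 is optimal.

5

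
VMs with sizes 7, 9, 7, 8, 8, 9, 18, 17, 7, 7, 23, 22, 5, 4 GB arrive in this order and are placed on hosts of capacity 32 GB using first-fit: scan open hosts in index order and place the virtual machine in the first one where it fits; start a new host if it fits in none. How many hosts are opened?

  7 → host 1 (new)  [load 7/32]
  9 → host 1  [load 16/32]
  7 → host 1  [load 23/32]
  8 → host 1  [load 31/32]
  8 → host 2 (new)  [load 8/32]
  9 → host 2  [load 17/32]
  18 → host 3 (new)  [load 18/32]
  17 → host 4 (new)  [load 17/32]
  7 → host 2  [load 24/32]
  7 → host 2  [load 31/32]
  23 → host 5 (new)  [load 23/32]
  22 → host 6 (new)  [load 22/32]
  5 → host 3  [load 23/32]
  4 → host 3  [load 27/32]
6 hosts opened.

6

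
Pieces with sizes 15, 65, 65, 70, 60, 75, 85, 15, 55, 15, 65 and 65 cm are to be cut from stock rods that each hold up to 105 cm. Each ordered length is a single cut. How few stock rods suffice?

Total = 85 + 75 + 70 + 65 + 65 + 65 + 65 + 60 + 55 + 15 + 15 + 15 = 650 cm.
Lower bound: ⌈650/105⌉ = 7 stock rods.
Also, 9 pieces each exceed 105/2 cm, and no two of those can share a stock rod, so at least 9 stock rods are needed.
A packing using 9 stock rods:
  stock rod 1: 85 + 15 = 100
  stock rod 2: 75 + 15 + 15 = 105
  stock rod 3: 70 = 70
  stock rod 4: 65 = 65
  stock rod 5: 65 = 65
  stock rod 6: 65 = 65
  stock rod 7: 65 = 65
  stock rod 8: 60 = 60
  stock rod 9: 55 = 55
This matches the lower bound, so 9 is optimal.

9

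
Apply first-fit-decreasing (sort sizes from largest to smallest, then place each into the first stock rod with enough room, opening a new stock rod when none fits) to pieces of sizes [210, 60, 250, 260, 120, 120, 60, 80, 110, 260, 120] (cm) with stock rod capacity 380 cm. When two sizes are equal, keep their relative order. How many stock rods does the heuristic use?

5

Sorted descending: 260, 260, 250, 210, 120, 120, 120, 110, 80, 60, 60.
  260 → stock rod 1 (new)  [load 260/380]
  260 → stock rod 2 (new)  [load 260/380]
  250 → stock rod 3 (new)  [load 250/380]
  210 → stock rod 4 (new)  [load 210/380]
  120 → stock rod 1  [load 380/380]
  120 → stock rod 2  [load 380/380]
  120 → stock rod 3  [load 370/380]
  110 → stock rod 4  [load 320/380]
  80 → stock rod 5 (new)  [load 80/380]
  60 → stock rod 4  [load 380/380]
  60 → stock rod 5  [load 140/380]
5 stock rods opened.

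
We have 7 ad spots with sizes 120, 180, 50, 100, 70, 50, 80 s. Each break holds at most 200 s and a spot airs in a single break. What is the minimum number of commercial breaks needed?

Total = 180 + 120 + 100 + 80 + 70 + 50 + 50 = 650 s.
Lower bound: ⌈650/200⌉ = 4 commercial breaks.
A packing using 4 commercial breaks:
  break 1: 180 = 180
  break 2: 120 + 80 = 200
  break 3: 100 + 70 = 170
  break 4: 50 + 50 = 100
This matches the lower bound, so 4 is optimal.

4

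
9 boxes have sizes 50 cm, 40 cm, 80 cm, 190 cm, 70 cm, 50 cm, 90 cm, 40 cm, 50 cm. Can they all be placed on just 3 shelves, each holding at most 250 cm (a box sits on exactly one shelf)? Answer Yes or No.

Yes

A valid assignment using 3 shelves:
  shelf 1: 190 + 50 = 240
  shelf 2: 90 + 80 + 70 = 240
  shelf 3: 50 + 50 + 40 + 40 = 180
Every load is within 250 cm, so 3 shelves suffice.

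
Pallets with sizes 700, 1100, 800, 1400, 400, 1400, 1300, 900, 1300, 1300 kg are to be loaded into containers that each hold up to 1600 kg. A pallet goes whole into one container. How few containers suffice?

Total = 1400 + 1400 + 1300 + 1300 + 1300 + 1100 + 900 + 800 + 700 + 400 = 10600 kg.
Lower bound: ⌈10600/1600⌉ = 7 containers.
A packing using 8 containers:
  container 1: 1400 = 1400
  container 2: 1400 = 1400
  container 3: 1300 = 1300
  container 4: 1300 = 1300
  container 5: 1300 = 1300
  container 6: 1100 + 400 = 1500
  container 7: 900 + 700 = 1600
  container 8: 800 = 800
No arrangement into 7 containers stays within capacity, so 8 is optimal.

8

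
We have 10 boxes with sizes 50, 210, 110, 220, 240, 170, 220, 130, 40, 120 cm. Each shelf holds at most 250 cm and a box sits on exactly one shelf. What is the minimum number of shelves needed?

7

Total = 240 + 220 + 220 + 210 + 170 + 130 + 120 + 110 + 50 + 40 = 1510 cm.
Lower bound: ⌈1510/250⌉ = 7 shelves.
A packing using 7 shelves:
  shelf 1: 240 = 240
  shelf 2: 220 = 220
  shelf 3: 220 = 220
  shelf 4: 210 + 40 = 250
  shelf 5: 170 + 50 = 220
  shelf 6: 130 + 120 = 250
  shelf 7: 110 = 110
This matches the lower bound, so 7 is optimal.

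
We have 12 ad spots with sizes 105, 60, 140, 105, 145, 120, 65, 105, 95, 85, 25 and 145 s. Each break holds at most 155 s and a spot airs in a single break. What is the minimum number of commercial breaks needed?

Total = 145 + 145 + 140 + 120 + 105 + 105 + 105 + 95 + 85 + 65 + 60 + 25 = 1195 s.
Lower bound: ⌈1195/155⌉ = 8 commercial breaks.
Also, 9 ad spots each exceed 155/2 s, and no two of those can share a break, so at least 9 commercial breaks are needed.
A packing using 9 commercial breaks:
  break 1: 145 = 145
  break 2: 145 = 145
  break 3: 140 = 140
  break 4: 120 + 25 = 145
  break 5: 105 = 105
  break 6: 105 = 105
  break 7: 105 = 105
  break 8: 95 + 60 = 155
  break 9: 85 + 65 = 150
This matches the lower bound, so 9 is optimal.

9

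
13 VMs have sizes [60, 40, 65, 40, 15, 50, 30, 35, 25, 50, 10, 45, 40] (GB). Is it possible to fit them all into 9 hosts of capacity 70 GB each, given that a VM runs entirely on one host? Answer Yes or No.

A valid assignment using 9 hosts:
  host 1: 65 = 65
  host 2: 60 + 10 = 70
  host 3: 50 + 15 = 65
  host 4: 50 = 50
  host 5: 45 + 25 = 70
  host 6: 40 + 30 = 70
  host 7: 40 = 40
  host 8: 40 = 40
  host 9: 35 = 35
Every load is within 70 GB, so 9 hosts suffice.

Yes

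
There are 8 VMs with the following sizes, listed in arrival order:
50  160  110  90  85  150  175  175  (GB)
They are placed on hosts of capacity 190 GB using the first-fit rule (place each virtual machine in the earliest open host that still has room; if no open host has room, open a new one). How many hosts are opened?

  50 → host 1 (new)  [load 50/190]
  160 → host 2 (new)  [load 160/190]
  110 → host 1  [load 160/190]
  90 → host 3 (new)  [load 90/190]
  85 → host 3  [load 175/190]
  150 → host 4 (new)  [load 150/190]
  175 → host 5 (new)  [load 175/190]
  175 → host 6 (new)  [load 175/190]
6 hosts opened.

6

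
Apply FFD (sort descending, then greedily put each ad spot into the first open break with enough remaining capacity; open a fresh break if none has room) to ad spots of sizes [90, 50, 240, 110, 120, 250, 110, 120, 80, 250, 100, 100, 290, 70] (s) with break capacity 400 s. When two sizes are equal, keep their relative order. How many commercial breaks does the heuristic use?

Sorted descending: 290, 250, 250, 240, 120, 120, 110, 110, 100, 100, 90, 80, 70, 50.
  290 → break 1 (new)  [load 290/400]
  250 → break 2 (new)  [load 250/400]
  250 → break 3 (new)  [load 250/400]
  240 → break 4 (new)  [load 240/400]
  120 → break 2  [load 370/400]
  120 → break 3  [load 370/400]
  110 → break 1  [load 400/400]
  110 → break 4  [load 350/400]
  100 → break 5 (new)  [load 100/400]
  100 → break 5  [load 200/400]
  90 → break 5  [load 290/400]
  80 → break 5  [load 370/400]
  70 → break 6 (new)  [load 70/400]
  50 → break 4  [load 400/400]
6 commercial breaks opened.

6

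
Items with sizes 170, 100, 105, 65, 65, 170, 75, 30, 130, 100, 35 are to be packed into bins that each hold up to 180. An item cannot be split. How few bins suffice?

7

Total = 170 + 170 + 130 + 105 + 100 + 100 + 75 + 65 + 65 + 35 + 30 = 1045.
Lower bound: ⌈1045/180⌉ = 6 bins.
A packing using 7 bins:
  bin 1: 170 = 170
  bin 2: 170 = 170
  bin 3: 130 + 35 = 165
  bin 4: 105 + 75 = 180
  bin 5: 100 + 65 = 165
  bin 6: 100 + 65 = 165
  bin 7: 30 = 30
No arrangement into 6 bins stays within capacity, so 7 is optimal.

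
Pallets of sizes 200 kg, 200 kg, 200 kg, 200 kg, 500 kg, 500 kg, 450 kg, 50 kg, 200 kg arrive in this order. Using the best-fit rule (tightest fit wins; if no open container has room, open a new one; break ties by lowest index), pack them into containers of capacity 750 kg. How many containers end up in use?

  200 → container 1 (new)  [load 200/750]
  200 → container 1  [load 400/750]
  200 → container 1  [load 600/750]
  200 → container 2 (new)  [load 200/750]
  500 → container 2  [load 700/750]
  500 → container 3 (new)  [load 500/750]
  450 → container 4 (new)  [load 450/750]
  50 → container 2  [load 750/750]
  200 → container 3  [load 700/750]
4 containers opened.

4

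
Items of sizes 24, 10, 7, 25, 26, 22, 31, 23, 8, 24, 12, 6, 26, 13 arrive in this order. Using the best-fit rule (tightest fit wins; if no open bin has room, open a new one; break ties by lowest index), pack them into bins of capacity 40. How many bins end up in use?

  24 → bin 1 (new)  [load 24/40]
  10 → bin 1  [load 34/40]
  7 → bin 2 (new)  [load 7/40]
  25 → bin 2  [load 32/40]
  26 → bin 3 (new)  [load 26/40]
  22 → bin 4 (new)  [load 22/40]
  31 → bin 5 (new)  [load 31/40]
  23 → bin 6 (new)  [load 23/40]
  8 → bin 2  [load 40/40]
  24 → bin 7 (new)  [load 24/40]
  12 → bin 3  [load 38/40]
  6 → bin 1  [load 40/40]
  26 → bin 8 (new)  [load 26/40]
  13 → bin 8  [load 39/40]
8 bins opened.

8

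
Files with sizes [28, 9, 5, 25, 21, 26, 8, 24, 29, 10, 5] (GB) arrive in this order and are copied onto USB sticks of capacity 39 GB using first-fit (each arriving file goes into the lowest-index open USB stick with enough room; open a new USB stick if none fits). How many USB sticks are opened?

  28 → USB stick 1 (new)  [load 28/39]
  9 → USB stick 1  [load 37/39]
  5 → USB stick 2 (new)  [load 5/39]
  25 → USB stick 2  [load 30/39]
  21 → USB stick 3 (new)  [load 21/39]
  26 → USB stick 4 (new)  [load 26/39]
  8 → USB stick 2  [load 38/39]
  24 → USB stick 5 (new)  [load 24/39]
  29 → USB stick 6 (new)  [load 29/39]
  10 → USB stick 3  [load 31/39]
  5 → USB stick 3  [load 36/39]
6 USB sticks opened.

6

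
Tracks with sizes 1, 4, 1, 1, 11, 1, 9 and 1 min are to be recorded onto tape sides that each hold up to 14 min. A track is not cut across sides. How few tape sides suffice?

Total = 11 + 9 + 4 + 1 + 1 + 1 + 1 + 1 = 29 min.
Lower bound: ⌈29/14⌉ = 3 tape sides.
A packing using 3 tape sides:
  side 1: 11 + 1 + 1 + 1 = 14
  side 2: 9 + 4 + 1 = 14
  side 3: 1 = 1
This matches the lower bound, so 3 is optimal.

3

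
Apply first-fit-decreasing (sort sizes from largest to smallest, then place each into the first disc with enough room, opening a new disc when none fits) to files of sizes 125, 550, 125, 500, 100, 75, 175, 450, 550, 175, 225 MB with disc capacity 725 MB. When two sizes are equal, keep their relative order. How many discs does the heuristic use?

Sorted descending: 550, 550, 500, 450, 225, 175, 175, 125, 125, 100, 75.
  550 → disc 1 (new)  [load 550/725]
  550 → disc 2 (new)  [load 550/725]
  500 → disc 3 (new)  [load 500/725]
  450 → disc 4 (new)  [load 450/725]
  225 → disc 3  [load 725/725]
  175 → disc 1  [load 725/725]
  175 → disc 2  [load 725/725]
  125 → disc 4  [load 575/725]
  125 → disc 4  [load 700/725]
  100 → disc 5 (new)  [load 100/725]
  75 → disc 5  [load 175/725]
5 discs opened.

5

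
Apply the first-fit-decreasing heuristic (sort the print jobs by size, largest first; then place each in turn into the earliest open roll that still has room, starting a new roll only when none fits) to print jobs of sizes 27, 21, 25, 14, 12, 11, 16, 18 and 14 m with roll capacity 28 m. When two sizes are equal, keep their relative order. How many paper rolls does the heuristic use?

7

Sorted descending: 27, 25, 21, 18, 16, 14, 14, 12, 11.
  27 → roll 1 (new)  [load 27/28]
  25 → roll 2 (new)  [load 25/28]
  21 → roll 3 (new)  [load 21/28]
  18 → roll 4 (new)  [load 18/28]
  16 → roll 5 (new)  [load 16/28]
  14 → roll 6 (new)  [load 14/28]
  14 → roll 6  [load 28/28]
  12 → roll 5  [load 28/28]
  11 → roll 7 (new)  [load 11/28]
7 paper rolls opened.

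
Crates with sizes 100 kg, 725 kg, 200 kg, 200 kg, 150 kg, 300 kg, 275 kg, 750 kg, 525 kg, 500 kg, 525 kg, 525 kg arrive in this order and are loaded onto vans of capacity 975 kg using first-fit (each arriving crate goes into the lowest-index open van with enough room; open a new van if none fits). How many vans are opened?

7

  100 → van 1 (new)  [load 100/975]
  725 → van 1  [load 825/975]
  200 → van 2 (new)  [load 200/975]
  200 → van 2  [load 400/975]
  150 → van 1  [load 975/975]
  300 → van 2  [load 700/975]
  275 → van 2  [load 975/975]
  750 → van 3 (new)  [load 750/975]
  525 → van 4 (new)  [load 525/975]
  500 → van 5 (new)  [load 500/975]
  525 → van 6 (new)  [load 525/975]
  525 → van 7 (new)  [load 525/975]
7 vans opened.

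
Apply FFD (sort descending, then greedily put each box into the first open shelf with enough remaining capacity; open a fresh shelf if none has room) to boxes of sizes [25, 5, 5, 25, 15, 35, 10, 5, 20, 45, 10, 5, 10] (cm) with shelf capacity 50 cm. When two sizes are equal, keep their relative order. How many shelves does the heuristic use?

5

Sorted descending: 45, 35, 25, 25, 20, 15, 10, 10, 10, 5, 5, 5, 5.
  45 → shelf 1 (new)  [load 45/50]
  35 → shelf 2 (new)  [load 35/50]
  25 → shelf 3 (new)  [load 25/50]
  25 → shelf 3  [load 50/50]
  20 → shelf 4 (new)  [load 20/50]
  15 → shelf 2  [load 50/50]
  10 → shelf 4  [load 30/50]
  10 → shelf 4  [load 40/50]
  10 → shelf 4  [load 50/50]
  5 → shelf 1  [load 50/50]
  5 → shelf 5 (new)  [load 5/50]
  5 → shelf 5  [load 10/50]
  5 → shelf 5  [load 15/50]
5 shelves opened.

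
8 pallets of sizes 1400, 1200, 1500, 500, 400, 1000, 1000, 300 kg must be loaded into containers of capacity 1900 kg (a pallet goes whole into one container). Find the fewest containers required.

5

Total = 1500 + 1400 + 1200 + 1000 + 1000 + 500 + 400 + 300 = 7300 kg.
Lower bound: ⌈7300/1900⌉ = 4 containers.
Also, 5 pallets each exceed 950 kg, and no two of those can share a container, so at least 5 containers are needed.
A packing using 5 containers:
  container 1: 1500 + 400 = 1900
  container 2: 1400 + 500 = 1900
  container 3: 1200 + 300 = 1500
  container 4: 1000 = 1000
  container 5: 1000 = 1000
This matches the lower bound, so 5 is optimal.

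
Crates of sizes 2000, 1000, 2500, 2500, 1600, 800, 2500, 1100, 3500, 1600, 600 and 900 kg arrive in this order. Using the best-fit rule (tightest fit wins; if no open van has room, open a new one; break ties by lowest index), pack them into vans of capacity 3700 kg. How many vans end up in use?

6

  2000 → van 1 (new)  [load 2000/3700]
  1000 → van 1  [load 3000/3700]
  2500 → van 2 (new)  [load 2500/3700]
  2500 → van 3 (new)  [load 2500/3700]
  1600 → van 4 (new)  [load 1600/3700]
  800 → van 2  [load 3300/3700]
  2500 → van 5 (new)  [load 2500/3700]
  1100 → van 3  [load 3600/3700]
  3500 → van 6 (new)  [load 3500/3700]
  1600 → van 4  [load 3200/3700]
  600 → van 1  [load 3600/3700]
  900 → van 5  [load 3400/3700]
6 vans opened.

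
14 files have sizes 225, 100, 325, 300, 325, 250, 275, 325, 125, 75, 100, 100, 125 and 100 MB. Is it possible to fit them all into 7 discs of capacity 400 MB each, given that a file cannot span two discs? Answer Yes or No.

Total = 2750 MB; ⌈2750/400⌉ = 7.
The bound of 7 does not rule out 7, but exhaustive search shows no assignment into 7 discs of capacity 400 MB exists — the minimum is 8.

No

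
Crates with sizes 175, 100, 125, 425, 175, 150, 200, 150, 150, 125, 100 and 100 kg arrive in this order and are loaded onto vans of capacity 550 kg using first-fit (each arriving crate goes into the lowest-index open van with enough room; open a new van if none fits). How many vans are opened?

4

  175 → van 1 (new)  [load 175/550]
  100 → van 1  [load 275/550]
  125 → van 1  [load 400/550]
  425 → van 2 (new)  [load 425/550]
  175 → van 3 (new)  [load 175/550]
  150 → van 1  [load 550/550]
  200 → van 3  [load 375/550]
  150 → van 3  [load 525/550]
  150 → van 4 (new)  [load 150/550]
  125 → van 2  [load 550/550]
  100 → van 4  [load 250/550]
  100 → van 4  [load 350/550]
4 vans opened.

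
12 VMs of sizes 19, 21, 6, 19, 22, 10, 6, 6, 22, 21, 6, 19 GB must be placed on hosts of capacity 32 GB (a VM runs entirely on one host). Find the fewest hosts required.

Total = 22 + 22 + 21 + 21 + 19 + 19 + 19 + 10 + 6 + 6 + 6 + 6 = 177 GB.
Lower bound: ⌈177/32⌉ = 6 hosts.
Also, 7 VMs each exceed 16 GB, and no two of those can share a host, so at least 7 hosts are needed.
A packing using 7 hosts:
  host 1: 22 + 10 = 32
  host 2: 22 + 6 = 28
  host 3: 21 + 6 = 27
  host 4: 21 + 6 = 27
  host 5: 19 + 6 = 25
  host 6: 19 = 19
  host 7: 19 = 19
This matches the lower bound, so 7 is optimal.

7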